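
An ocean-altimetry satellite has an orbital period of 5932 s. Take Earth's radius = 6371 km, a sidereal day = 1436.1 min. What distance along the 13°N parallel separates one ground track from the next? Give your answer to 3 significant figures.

Node shift per orbit = (5932.0/86166) × 360° = 24.78°.
Equatorial spacing = 24.78 × 111.2 km/° = 2756 km.
At 13° latitude, spacing = 2756 × cos(13°) = 2685 km.

2690 km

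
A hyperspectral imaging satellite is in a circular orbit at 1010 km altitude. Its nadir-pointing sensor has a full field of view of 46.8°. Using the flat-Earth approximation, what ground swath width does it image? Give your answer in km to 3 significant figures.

Half-angle = 46.8°/2 = 23.4°.
Swath width ≈ 2h·tan(θ/2) = 2 × 1010 × tan(23.4°) = 874.1 km.

874 km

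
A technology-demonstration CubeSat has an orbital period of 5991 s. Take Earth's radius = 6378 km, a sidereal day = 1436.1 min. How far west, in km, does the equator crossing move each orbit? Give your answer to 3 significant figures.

During one orbit Earth rotates (5991.0 / 86166) × 360° = 25.03°.
At the equator that is 25.03° × (2π·6378/360) km/° = 25.03 × 111.3 = 2786 km.

2790 km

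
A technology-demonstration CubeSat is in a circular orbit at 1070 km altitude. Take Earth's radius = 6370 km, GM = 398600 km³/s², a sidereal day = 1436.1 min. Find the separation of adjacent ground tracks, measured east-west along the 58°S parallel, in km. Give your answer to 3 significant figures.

Semi-major axis a = 6370 + 1070 = 7440 km. Period T = 2π√(a³/μ) = 2π√(7440³/398600) = 6386.6 s = 106.44 min.
Node shift per orbit = (6386.6/86166) × 360° = 26.68°.
Equatorial spacing = 26.68 × 111.2 km/° = 2967 km.
At 58° latitude, spacing = 2967 × cos(58°) = 1572 km.

1570 km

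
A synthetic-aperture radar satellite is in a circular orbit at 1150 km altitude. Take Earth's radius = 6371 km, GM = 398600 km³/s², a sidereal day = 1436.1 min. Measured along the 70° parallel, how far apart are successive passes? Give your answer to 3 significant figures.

1030 km

Semi-major axis a = 6371 + 1150 = 7521 km. Period T = 2π√(a³/μ) = 2π√(7521³/398600) = 6491.2 s = 108.19 min.
Node shift per orbit = (6491.2/86166) × 360° = 27.12°.
Equatorial spacing = 27.12 × 111.2 km/° = 3016 km.
At 70° latitude, spacing = 3016 × cos(70°) = 1031 km.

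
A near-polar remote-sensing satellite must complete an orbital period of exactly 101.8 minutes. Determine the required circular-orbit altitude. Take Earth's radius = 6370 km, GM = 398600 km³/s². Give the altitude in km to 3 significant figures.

852 km

T = 101.8 min = 6108.0 s.
From T = 2π√(a³/μ): a = (μ T²/4π²)^(1/3) = (398600 × 6108.0² / 4π²)^(1/3) = 7222 km.
Altitude h = a − R = 7222 − 6370 = 852 km.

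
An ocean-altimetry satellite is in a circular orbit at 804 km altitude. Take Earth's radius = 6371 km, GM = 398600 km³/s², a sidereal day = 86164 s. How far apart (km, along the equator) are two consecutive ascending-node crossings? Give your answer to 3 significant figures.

2810 km

Semi-major axis a = 6371 + 804 = 7175 km. Period T = 2π√(a³/μ) = 2π√(7175³/398600) = 6048.4 s = 100.81 min.
During one orbit Earth rotates (6048.4 / 86164) × 360° = 25.27°.
At the equator that is 25.27° × (2π·6371/360) km/° = 25.27 × 111.2 = 2810 km.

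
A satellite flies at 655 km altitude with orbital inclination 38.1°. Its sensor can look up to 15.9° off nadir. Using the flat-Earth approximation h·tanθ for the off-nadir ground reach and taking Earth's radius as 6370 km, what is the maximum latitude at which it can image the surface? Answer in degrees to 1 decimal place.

39.8°

For a prograde orbit the ground track reaches latitude ±i = ±38.1°.
Sensor half-swath on the ground ≈ 655·tan(15.9°) = 187 km = 1.68° of latitude.
Maximum observable latitude ≈ 38.1 + 1.68 = 39.8°.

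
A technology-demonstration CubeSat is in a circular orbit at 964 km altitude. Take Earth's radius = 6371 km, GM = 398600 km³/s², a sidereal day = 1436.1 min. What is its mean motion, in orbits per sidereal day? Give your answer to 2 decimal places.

Semi-major axis a = 6371 + 964 = 7335 km. Period T = 2π√(a³/μ) = 2π√(7335³/398600) = 6251.9 s = 104.20 min.
Orbits per sidereal day = 86166 / 6251.9 = 13.782.

13.78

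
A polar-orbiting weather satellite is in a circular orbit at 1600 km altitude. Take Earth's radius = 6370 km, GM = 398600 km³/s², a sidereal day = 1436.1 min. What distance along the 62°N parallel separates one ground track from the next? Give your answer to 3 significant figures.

1540 km

Semi-major axis a = 6370 + 1600 = 7970 km. Period T = 2π√(a³/μ) = 2π√(7970³/398600) = 7081.1 s = 118.02 min.
Node shift per orbit = (7081.1/86166) × 360° = 29.58°.
Equatorial spacing = 29.58 × 111.2 km/° = 3289 km.
At 62° latitude, spacing = 3289 × cos(62°) = 1544 km.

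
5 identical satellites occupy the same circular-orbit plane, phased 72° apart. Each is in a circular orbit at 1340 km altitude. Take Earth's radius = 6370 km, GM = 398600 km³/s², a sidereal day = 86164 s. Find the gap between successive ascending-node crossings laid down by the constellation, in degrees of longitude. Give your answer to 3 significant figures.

5.63°

Semi-major axis a = 6370 + 1340 = 7710 km. Period T = 2π√(a³/μ) = 2π√(7710³/398600) = 6737.4 s = 112.29 min.
Single-satellite node shift = (6737.4/86164) × 360° = 28.15°.
With 5 satellites evenly phased, successive equator crossings are 28.15/5 = 5.630° apart.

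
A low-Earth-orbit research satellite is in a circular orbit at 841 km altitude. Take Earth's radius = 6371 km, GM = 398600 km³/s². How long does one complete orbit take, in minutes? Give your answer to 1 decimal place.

Semi-major axis a = 6371 + 841 = 7212 km. Period T = 2π√(a³/μ) = 2π√(7212³/398600) = 6095.3 s = 101.59 min.

101.6 min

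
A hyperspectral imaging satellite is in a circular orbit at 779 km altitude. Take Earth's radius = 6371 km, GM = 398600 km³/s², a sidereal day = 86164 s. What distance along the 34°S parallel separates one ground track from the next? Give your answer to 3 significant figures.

2320 km

Semi-major axis a = 6371 + 779 = 7150 km. Period T = 2π√(a³/μ) = 2π√(7150³/398600) = 6016.9 s = 100.28 min.
Node shift per orbit = (6016.9/86164) × 360° = 25.14°.
Equatorial spacing = 25.14 × 111.2 km/° = 2795 km.
At 34° latitude, spacing = 2795 × cos(34°) = 2317 km.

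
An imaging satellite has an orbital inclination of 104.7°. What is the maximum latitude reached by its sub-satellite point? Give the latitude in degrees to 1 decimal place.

Retrograde orbit: the ground track reaches ±(180° − i) = ±(180 − 104.7) = ±75.3°.

75.3°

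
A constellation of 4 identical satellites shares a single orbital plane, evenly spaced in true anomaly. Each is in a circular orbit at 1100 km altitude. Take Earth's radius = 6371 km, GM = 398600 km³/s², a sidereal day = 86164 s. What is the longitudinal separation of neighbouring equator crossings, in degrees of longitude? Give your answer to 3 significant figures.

6.71°

Semi-major axis a = 6371 + 1100 = 7471 km. Period T = 2π√(a³/μ) = 2π√(7471³/398600) = 6426.6 s = 107.11 min.
Single-satellite node shift = (6426.6/86164) × 360° = 26.85°.
With 4 satellites evenly phased, successive equator crossings are 26.85/4 = 6.713° apart.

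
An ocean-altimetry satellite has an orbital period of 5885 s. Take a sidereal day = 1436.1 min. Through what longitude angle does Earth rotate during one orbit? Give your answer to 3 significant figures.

During one orbit Earth rotates (5885.0 / 86166) × 360° = 24.59°.

24.6°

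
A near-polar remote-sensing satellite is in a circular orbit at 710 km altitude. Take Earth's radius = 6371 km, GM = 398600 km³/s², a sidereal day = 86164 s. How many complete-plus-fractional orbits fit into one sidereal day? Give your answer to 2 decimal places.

14.53

Semi-major axis a = 6371 + 710 = 7081 km. Period T = 2π√(a³/μ) = 2π√(7081³/398600) = 5930.0 s = 98.83 min.
Orbits per sidereal day = 86164 / 5930.0 = 14.530.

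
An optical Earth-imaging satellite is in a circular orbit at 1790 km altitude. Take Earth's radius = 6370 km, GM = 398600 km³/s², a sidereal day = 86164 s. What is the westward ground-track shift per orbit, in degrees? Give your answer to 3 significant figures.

Semi-major axis a = 6370 + 1790 = 8160 km. Period T = 2π√(a³/μ) = 2π√(8160³/398600) = 7335.8 s = 122.26 min.
During one orbit Earth rotates (7335.8 / 86164) × 360° = 30.65°.

30.6°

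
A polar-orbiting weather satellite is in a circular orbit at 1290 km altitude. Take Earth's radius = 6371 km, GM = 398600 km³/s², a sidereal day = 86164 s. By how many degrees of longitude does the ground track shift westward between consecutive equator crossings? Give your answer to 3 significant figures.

27.9°

Semi-major axis a = 6371 + 1290 = 7661 km. Period T = 2π√(a³/μ) = 2π√(7661³/398600) = 6673.3 s = 111.22 min.
During one orbit Earth rotates (6673.3 / 86164) × 360° = 27.88°.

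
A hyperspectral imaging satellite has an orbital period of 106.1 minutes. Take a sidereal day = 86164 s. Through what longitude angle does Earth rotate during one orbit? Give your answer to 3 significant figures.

26.6°

T = 106.1 min = 6366.0 s.
During one orbit Earth rotates (6366.0 / 86164) × 360° = 26.60°.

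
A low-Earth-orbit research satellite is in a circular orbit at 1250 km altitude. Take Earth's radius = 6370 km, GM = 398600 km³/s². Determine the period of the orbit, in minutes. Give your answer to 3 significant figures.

110 min

Semi-major axis a = 6370 + 1250 = 7620 km. Period T = 2π√(a³/μ) = 2π√(7620³/398600) = 6619.8 s = 110.33 min.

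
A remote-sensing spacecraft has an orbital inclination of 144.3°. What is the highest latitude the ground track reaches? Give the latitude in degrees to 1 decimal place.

35.7°

Retrograde orbit: the ground track reaches ±(180° − i) = ±(180 − 144.3) = ±35.7°.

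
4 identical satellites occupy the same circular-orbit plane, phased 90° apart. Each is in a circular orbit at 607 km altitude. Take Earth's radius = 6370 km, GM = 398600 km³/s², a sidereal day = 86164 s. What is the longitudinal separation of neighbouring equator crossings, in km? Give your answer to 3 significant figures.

674 km

Semi-major axis a = 6370 + 607 = 6977 km. Period T = 2π√(a³/μ) = 2π√(6977³/398600) = 5799.8 s = 96.66 min.
Single-satellite node shift = (5799.8/86164) × 360° = 24.23°.
With 4 satellites evenly phased, successive equator crossings are 24.23/4 = 6.058° apart.
That is 6.058 × 111.2 = 674 km at the equator.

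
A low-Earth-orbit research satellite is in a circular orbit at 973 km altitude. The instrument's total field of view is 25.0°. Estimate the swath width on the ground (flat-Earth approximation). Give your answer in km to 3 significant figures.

Half-angle = 25.0°/2 = 12.5°.
Swath width ≈ 2h·tan(θ/2) = 2 × 973 × tan(12.5°) = 431.4 km.

431 km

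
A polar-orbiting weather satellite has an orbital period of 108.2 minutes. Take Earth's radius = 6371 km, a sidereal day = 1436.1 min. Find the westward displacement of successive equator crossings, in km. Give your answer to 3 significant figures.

3020 km

T = 108.2 min = 6492.0 s.
During one orbit Earth rotates (6492.0 / 86166) × 360° = 27.12°.
At the equator that is 27.12° × (2π·6371/360) km/° = 27.12 × 111.2 = 3016 km.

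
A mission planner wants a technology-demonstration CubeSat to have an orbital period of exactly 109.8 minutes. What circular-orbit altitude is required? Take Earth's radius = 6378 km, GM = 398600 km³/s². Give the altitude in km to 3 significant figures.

T = 109.8 min = 6588.0 s.
From T = 2π√(a³/μ): a = (μ T²/4π²)^(1/3) = (398600 × 6588.0² / 4π²)^(1/3) = 7596 km.
Altitude h = a − R = 7596 − 6378 = 1218 km.

1220 km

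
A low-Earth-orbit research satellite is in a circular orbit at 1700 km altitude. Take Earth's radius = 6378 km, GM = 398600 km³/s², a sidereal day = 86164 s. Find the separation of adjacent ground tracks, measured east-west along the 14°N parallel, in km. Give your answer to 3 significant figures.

3260 km

Semi-major axis a = 6378 + 1700 = 8078 km. Period T = 2π√(a³/μ) = 2π√(8078³/398600) = 7225.5 s = 120.42 min.
Node shift per orbit = (7225.5/86164) × 360° = 30.19°.
Equatorial spacing = 30.19 × 111.3 km/° = 3361 km.
At 14° latitude, spacing = 3361 × cos(14°) = 3261 km.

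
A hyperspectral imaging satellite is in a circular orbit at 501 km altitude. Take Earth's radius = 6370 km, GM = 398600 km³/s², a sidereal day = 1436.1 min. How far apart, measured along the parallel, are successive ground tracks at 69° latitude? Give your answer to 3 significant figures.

944 km

Semi-major axis a = 6370 + 501 = 6871 km. Period T = 2π√(a³/μ) = 2π√(6871³/398600) = 5668.1 s = 94.47 min.
Node shift per orbit = (5668.1/86166) × 360° = 23.68°.
Equatorial spacing = 23.68 × 111.2 km/° = 2633 km.
At 69° latitude, spacing = 2633 × cos(69°) = 944 km.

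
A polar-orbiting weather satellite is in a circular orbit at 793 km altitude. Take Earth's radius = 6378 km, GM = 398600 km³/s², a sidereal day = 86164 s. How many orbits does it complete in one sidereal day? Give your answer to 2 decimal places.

14.26

Semi-major axis a = 6378 + 793 = 7171 km. Period T = 2π√(a³/μ) = 2π√(7171³/398600) = 6043.4 s = 100.72 min.
Orbits per sidereal day = 86164 / 6043.4 = 14.258.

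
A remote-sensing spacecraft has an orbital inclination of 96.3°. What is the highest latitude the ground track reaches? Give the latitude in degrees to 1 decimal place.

83.7°

Retrograde orbit: the ground track reaches ±(180° − i) = ±(180 − 96.3) = ±83.7°.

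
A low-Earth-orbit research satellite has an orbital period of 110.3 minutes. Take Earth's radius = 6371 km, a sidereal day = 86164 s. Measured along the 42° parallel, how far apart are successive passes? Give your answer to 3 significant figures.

T = 110.3 min = 6618.0 s.
Node shift per orbit = (6618.0/86164) × 360° = 27.65°.
Equatorial spacing = 27.65 × 111.2 km/° = 3075 km.
At 42° latitude, spacing = 3075 × cos(42°) = 2285 km.

2280 km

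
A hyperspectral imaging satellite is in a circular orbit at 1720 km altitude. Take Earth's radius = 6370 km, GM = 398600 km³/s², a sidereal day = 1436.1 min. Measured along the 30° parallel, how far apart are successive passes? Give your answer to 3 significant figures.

2910 km

Semi-major axis a = 6370 + 1720 = 8090 km. Period T = 2π√(a³/μ) = 2π√(8090³/398600) = 7241.6 s = 120.69 min.
Node shift per orbit = (7241.6/86166) × 360° = 30.26°.
Equatorial spacing = 30.26 × 111.2 km/° = 3364 km.
At 30° latitude, spacing = 3364 × cos(30°) = 2913 km.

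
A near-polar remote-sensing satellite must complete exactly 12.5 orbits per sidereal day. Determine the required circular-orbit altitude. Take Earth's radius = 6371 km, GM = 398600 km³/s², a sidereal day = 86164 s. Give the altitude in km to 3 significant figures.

1460 km

Required period T = 86164 / 12.5 = 6893.1 s.
From T = 2π√(a³/μ): a = (μ T²/4π²)^(1/3) = (398600 × 6893.1² / 4π²)^(1/3) = 7828 km.
Altitude h = a − R = 7828 − 6371 = 1457 km.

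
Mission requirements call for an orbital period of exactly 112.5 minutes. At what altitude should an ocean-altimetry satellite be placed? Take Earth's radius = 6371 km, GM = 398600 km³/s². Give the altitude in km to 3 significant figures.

T = 112.5 min = 6750.0 s.
From T = 2π√(a³/μ): a = (μ T²/4π²)^(1/3) = (398600 × 6750.0² / 4π²)^(1/3) = 7720 km.
Altitude h = a − R = 7720 − 6371 = 1349 km.

1350 km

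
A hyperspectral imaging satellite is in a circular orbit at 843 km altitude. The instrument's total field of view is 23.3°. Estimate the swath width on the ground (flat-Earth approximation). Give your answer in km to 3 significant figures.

Half-angle = 23.3°/2 = 11.65°.
Swath width ≈ 2h·tan(θ/2) = 2 × 843 × tan(11.65°) = 347.6 km.

348 km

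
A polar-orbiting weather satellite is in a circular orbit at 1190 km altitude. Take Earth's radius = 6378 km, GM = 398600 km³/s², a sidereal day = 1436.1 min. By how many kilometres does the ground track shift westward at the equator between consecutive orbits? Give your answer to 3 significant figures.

Semi-major axis a = 6378 + 1190 = 7568 km. Period T = 2π√(a³/μ) = 2π√(7568³/398600) = 6552.1 s = 109.20 min.
During one orbit Earth rotates (6552.1 / 86166) × 360° = 27.37°.
At the equator that is 27.37° × (2π·6378/360) km/° = 27.37 × 111.3 = 3047 km.

3050 km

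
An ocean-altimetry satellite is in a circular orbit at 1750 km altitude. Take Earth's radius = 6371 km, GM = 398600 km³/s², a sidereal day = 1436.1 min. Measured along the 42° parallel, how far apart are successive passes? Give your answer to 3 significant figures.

Semi-major axis a = 6371 + 1750 = 8121 km. Period T = 2π√(a³/μ) = 2π√(8121³/398600) = 7283.3 s = 121.39 min.
Node shift per orbit = (7283.3/86166) × 360° = 30.43°.
Equatorial spacing = 30.43 × 111.2 km/° = 3384 km.
At 42° latitude, spacing = 3384 × cos(42°) = 2514 km.

2510 km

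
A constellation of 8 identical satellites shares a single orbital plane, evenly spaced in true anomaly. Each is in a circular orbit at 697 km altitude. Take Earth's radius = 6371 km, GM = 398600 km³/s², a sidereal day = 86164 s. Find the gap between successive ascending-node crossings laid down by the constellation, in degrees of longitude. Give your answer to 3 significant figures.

Semi-major axis a = 6371 + 697 = 7068 km. Period T = 2π√(a³/μ) = 2π√(7068³/398600) = 5913.7 s = 98.56 min.
Single-satellite node shift = (5913.7/86164) × 360° = 24.71°.
With 8 satellites evenly phased, successive equator crossings are 24.71/8 = 3.088° apart.

3.09°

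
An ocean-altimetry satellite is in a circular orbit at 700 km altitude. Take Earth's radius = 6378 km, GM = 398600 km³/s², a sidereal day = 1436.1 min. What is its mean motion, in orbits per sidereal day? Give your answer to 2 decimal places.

14.54

Semi-major axis a = 6378 + 700 = 7078 km. Period T = 2π√(a³/μ) = 2π√(7078³/398600) = 5926.2 s = 98.77 min.
Orbits per sidereal day = 86166 / 5926.2 = 14.540.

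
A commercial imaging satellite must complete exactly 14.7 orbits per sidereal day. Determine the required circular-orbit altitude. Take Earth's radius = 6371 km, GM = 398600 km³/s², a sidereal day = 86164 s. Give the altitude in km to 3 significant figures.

Required period T = 86164 / 14.7 = 5861.5 s.
From T = 2π√(a³/μ): a = (μ T²/4π²)^(1/3) = (398600 × 5861.5² / 4π²)^(1/3) = 7026 km.
Altitude h = a − R = 7026 − 6371 = 655 km.

655 km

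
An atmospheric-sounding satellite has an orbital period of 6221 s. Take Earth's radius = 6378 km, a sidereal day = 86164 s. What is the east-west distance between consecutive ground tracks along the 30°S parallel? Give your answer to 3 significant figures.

2510 km

Node shift per orbit = (6221.0/86164) × 360° = 25.99°.
Equatorial spacing = 25.99 × 111.3 km/° = 2893 km.
At 30° latitude, spacing = 2893 × cos(30°) = 2506 km.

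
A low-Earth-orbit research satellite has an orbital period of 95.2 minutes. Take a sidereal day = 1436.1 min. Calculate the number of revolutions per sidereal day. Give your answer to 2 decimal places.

T = 95.2 min = 5712.0 s.
Orbits per sidereal day = 86166 / 5712.0 = 15.085.

15.09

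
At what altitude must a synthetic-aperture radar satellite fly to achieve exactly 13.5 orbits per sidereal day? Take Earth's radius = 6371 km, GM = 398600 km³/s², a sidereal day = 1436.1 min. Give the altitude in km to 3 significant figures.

1070 km

Required period T = 86166 / 13.5 = 6382.7 s.
From T = 2π√(a³/μ): a = (μ T²/4π²)^(1/3) = (398600 × 6382.7² / 4π²)^(1/3) = 7437 km.
Altitude h = a − R = 7437 − 6371 = 1066 km.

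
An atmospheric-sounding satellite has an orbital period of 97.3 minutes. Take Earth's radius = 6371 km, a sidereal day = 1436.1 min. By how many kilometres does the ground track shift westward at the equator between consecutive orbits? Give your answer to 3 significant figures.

2710 km

T = 97.3 min = 5838.0 s.
During one orbit Earth rotates (5838.0 / 86166) × 360° = 24.39°.
At the equator that is 24.39° × (2π·6371/360) km/° = 24.39 × 111.2 = 2712 km.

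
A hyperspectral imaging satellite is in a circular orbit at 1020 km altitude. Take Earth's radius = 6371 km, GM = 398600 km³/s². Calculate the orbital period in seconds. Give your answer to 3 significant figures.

Semi-major axis a = 6371 + 1020 = 7391 km. Period T = 2π√(a³/μ) = 2π√(7391³/398600) = 6323.6 s = 105.39 min.

6320 seconds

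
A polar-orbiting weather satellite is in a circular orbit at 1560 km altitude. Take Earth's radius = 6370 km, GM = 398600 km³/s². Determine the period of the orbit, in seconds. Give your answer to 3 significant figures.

Semi-major axis a = 6370 + 1560 = 7930 km. Period T = 2π√(a³/μ) = 2π√(7930³/398600) = 7027.8 s = 117.13 min.

7030 seconds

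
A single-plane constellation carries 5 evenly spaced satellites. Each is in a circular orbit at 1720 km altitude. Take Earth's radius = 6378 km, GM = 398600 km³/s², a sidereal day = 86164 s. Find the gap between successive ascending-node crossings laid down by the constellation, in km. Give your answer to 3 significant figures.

675 km

Semi-major axis a = 6378 + 1720 = 8098 km. Period T = 2π√(a³/μ) = 2π√(8098³/398600) = 7252.3 s = 120.87 min.
Single-satellite node shift = (7252.3/86164) × 360° = 30.30°.
With 5 satellites evenly phased, successive equator crossings are 30.30/5 = 6.060° apart.
That is 6.060 × 111.3 = 675 km at the equator.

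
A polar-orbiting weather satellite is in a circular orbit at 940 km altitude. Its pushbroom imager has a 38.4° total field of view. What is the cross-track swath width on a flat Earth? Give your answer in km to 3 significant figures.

Half-angle = 38.4°/2 = 19.2°.
Swath width ≈ 2h·tan(θ/2) = 2 × 940 × tan(19.2°) = 654.7 km.

655 km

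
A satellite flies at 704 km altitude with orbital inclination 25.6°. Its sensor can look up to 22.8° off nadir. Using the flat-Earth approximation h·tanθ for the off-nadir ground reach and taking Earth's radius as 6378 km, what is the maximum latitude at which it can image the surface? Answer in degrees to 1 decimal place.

28.3°

For a prograde orbit the ground track reaches latitude ±i = ±25.6°.
Sensor half-swath on the ground ≈ 704·tan(22.8°) = 296 km = 2.66° of latitude.
Maximum observable latitude ≈ 25.6 + 2.66 = 28.3°.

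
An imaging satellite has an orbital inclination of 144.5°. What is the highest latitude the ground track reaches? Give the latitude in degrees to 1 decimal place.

35.5°

Retrograde orbit: the ground track reaches ±(180° − i) = ±(180 − 144.5) = ±35.5°.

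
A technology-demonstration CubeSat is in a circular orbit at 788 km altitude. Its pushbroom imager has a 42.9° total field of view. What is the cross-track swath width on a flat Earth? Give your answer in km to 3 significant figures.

619 km

Half-angle = 42.9°/2 = 21.45°.
Swath width ≈ 2h·tan(θ/2) = 2 × 788 × tan(21.45°) = 619.2 km.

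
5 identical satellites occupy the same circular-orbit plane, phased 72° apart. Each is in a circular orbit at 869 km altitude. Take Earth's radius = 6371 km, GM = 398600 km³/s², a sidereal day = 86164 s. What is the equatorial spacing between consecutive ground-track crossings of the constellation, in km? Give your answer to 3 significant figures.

570 km

Semi-major axis a = 6371 + 869 = 7240 km. Period T = 2π√(a³/μ) = 2π√(7240³/398600) = 6130.8 s = 102.18 min.
Single-satellite node shift = (6130.8/86164) × 360° = 25.62°.
With 5 satellites evenly phased, successive equator crossings are 25.62/5 = 5.123° apart.
That is 5.123 × 111.2 = 570 km at the equator.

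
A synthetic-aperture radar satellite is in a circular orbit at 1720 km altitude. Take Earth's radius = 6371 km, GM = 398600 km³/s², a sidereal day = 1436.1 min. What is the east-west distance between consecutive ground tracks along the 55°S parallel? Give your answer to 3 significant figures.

Semi-major axis a = 6371 + 1720 = 8091 km. Period T = 2π√(a³/μ) = 2π√(8091³/398600) = 7242.9 s = 120.72 min.
Node shift per orbit = (7242.9/86166) × 360° = 30.26°.
Equatorial spacing = 30.26 × 111.2 km/° = 3365 km.
At 55° latitude, spacing = 3365 × cos(55°) = 1930 km.

1930 km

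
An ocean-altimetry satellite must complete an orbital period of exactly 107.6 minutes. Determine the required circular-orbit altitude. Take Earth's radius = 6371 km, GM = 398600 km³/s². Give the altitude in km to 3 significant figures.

1120 km

T = 107.6 min = 6456.0 s.
From T = 2π√(a³/μ): a = (μ T²/4π²)^(1/3) = (398600 × 6456.0² / 4π²)^(1/3) = 7494 km.
Altitude h = a − R = 7494 − 6371 = 1123 km.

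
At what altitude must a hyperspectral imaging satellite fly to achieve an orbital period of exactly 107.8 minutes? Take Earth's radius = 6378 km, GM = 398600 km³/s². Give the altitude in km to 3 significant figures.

T = 107.8 min = 6468.0 s.
From T = 2π√(a³/μ): a = (μ T²/4π²)^(1/3) = (398600 × 6468.0² / 4π²)^(1/3) = 7503 km.
Altitude h = a − R = 7503 − 6378 = 1125 km.

1130 km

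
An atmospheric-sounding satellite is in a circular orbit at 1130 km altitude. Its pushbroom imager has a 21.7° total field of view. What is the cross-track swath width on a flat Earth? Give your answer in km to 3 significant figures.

Half-angle = 21.7°/2 = 10.85°.
Swath width ≈ 2h·tan(θ/2) = 2 × 1130 × tan(10.85°) = 433.2 km.

433 km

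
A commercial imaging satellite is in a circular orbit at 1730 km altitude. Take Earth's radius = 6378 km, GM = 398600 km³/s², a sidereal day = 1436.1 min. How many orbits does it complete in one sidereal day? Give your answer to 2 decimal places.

Semi-major axis a = 6378 + 1730 = 8108 km. Period T = 2π√(a³/μ) = 2π√(8108³/398600) = 7265.8 s = 121.10 min.
Orbits per sidereal day = 86166 / 7265.8 = 11.859.

11.86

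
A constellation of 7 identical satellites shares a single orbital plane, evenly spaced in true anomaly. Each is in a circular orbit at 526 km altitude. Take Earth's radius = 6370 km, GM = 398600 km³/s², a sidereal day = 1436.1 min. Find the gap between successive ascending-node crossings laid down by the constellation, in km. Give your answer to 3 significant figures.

378 km

Semi-major axis a = 6370 + 526 = 6896 km. Period T = 2π√(a³/μ) = 2π√(6896³/398600) = 5699.1 s = 94.99 min.
Single-satellite node shift = (5699.1/86166) × 360° = 23.81°.
With 7 satellites evenly phased, successive equator crossings are 23.81/7 = 3.402° apart.
That is 3.402 × 111.2 = 378 km at the equator.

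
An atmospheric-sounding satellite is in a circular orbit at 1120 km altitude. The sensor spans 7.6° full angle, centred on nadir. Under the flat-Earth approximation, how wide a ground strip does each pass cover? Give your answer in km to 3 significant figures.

Half-angle = 7.6°/2 = 3.8°.
Swath width ≈ 2h·tan(θ/2) = 2 × 1120 × tan(3.8°) = 148.8 km.

149 km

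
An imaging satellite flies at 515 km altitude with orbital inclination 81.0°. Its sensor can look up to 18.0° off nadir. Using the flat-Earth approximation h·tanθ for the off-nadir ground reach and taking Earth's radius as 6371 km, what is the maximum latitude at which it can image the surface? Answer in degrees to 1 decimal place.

82.5°

For a prograde orbit the ground track reaches latitude ±i = ±81.0°.
Sensor half-swath on the ground ≈ 515·tan(18.0°) = 167 km = 1.50° of latitude.
Maximum observable latitude ≈ 81.0 + 1.50 = 82.5°.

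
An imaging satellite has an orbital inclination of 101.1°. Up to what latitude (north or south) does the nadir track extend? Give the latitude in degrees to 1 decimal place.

Retrograde orbit: the ground track reaches ±(180° − i) = ±(180 − 101.1) = ±78.9°.

78.9°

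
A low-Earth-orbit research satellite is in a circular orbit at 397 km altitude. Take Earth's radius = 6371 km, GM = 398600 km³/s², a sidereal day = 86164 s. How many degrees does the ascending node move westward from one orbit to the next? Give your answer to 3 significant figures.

23.2°

Semi-major axis a = 6371 + 397 = 6768 km. Period T = 2π√(a³/μ) = 2π√(6768³/398600) = 5541.2 s = 92.35 min.
During one orbit Earth rotates (5541.2 / 86164) × 360° = 23.15°.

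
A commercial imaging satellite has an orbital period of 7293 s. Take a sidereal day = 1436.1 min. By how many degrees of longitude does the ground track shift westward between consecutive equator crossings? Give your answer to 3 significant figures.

During one orbit Earth rotates (7293.0 / 86166) × 360° = 30.47°.

30.5°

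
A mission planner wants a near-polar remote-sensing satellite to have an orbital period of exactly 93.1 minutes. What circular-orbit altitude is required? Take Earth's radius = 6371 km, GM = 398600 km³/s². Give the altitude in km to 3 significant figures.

433 km

T = 93.1 min = 5586.0 s.
From T = 2π√(a³/μ): a = (μ T²/4π²)^(1/3) = (398600 × 5586.0² / 4π²)^(1/3) = 6804 km.
Altitude h = a − R = 6804 − 6371 = 433 km.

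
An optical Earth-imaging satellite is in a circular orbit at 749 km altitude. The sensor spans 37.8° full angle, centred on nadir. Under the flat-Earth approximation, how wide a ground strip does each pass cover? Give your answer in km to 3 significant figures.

Half-angle = 37.8°/2 = 18.9°.
Swath width ≈ 2h·tan(θ/2) = 2 × 749 × tan(18.9°) = 512.9 km.

513 km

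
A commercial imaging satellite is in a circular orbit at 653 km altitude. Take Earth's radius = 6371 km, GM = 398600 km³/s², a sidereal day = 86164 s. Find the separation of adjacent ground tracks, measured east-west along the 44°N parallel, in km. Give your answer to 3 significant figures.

1960 km

Semi-major axis a = 6371 + 653 = 7024 km. Period T = 2π√(a³/μ) = 2π√(7024³/398600) = 5858.5 s = 97.64 min.
Node shift per orbit = (5858.5/86164) × 360° = 24.48°.
Equatorial spacing = 24.48 × 111.2 km/° = 2722 km.
At 44° latitude, spacing = 2722 × cos(44°) = 1958 km.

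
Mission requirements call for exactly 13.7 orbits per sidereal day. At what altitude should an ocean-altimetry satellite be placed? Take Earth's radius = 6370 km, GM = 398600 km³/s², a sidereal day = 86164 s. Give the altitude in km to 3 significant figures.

994 km

Required period T = 86164 / 13.7 = 6289.3 s.
From T = 2π√(a³/μ): a = (μ T²/4π²)^(1/3) = (398600 × 6289.3² / 4π²)^(1/3) = 7364 km.
Altitude h = a − R = 7364 − 6370 = 994 km.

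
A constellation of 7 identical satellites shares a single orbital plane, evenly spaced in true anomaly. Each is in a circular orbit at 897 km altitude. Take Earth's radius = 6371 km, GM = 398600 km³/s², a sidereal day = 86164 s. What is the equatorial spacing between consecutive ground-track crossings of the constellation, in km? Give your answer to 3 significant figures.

Semi-major axis a = 6371 + 897 = 7268 km. Period T = 2π√(a³/μ) = 2π√(7268³/398600) = 6166.4 s = 102.77 min.
Single-satellite node shift = (6166.4/86164) × 360° = 25.76°.
With 7 satellites evenly phased, successive equator crossings are 25.76/7 = 3.681° apart.
That is 3.681 × 111.2 = 409 km at the equator.

409 km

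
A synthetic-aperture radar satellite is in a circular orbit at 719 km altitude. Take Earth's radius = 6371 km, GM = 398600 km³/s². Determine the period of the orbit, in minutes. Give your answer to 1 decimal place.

99.0 min

Semi-major axis a = 6371 + 719 = 7090 km. Period T = 2π√(a³/μ) = 2π√(7090³/398600) = 5941.3 s = 99.02 min.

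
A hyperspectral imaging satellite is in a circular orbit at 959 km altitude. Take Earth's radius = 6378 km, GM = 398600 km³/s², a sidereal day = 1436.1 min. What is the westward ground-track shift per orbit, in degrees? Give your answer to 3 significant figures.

26.1°

Semi-major axis a = 6378 + 959 = 7337 km. Period T = 2π√(a³/μ) = 2π√(7337³/398600) = 6254.4 s = 104.24 min.
During one orbit Earth rotates (6254.4 / 86166) × 360° = 26.13°.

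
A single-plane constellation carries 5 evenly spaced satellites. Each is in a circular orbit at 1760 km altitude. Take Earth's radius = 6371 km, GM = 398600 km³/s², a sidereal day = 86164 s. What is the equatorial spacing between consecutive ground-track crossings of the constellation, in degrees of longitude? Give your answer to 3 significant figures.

6.10°

Semi-major axis a = 6371 + 1760 = 8131 km. Period T = 2π√(a³/μ) = 2π√(8131³/398600) = 7296.7 s = 121.61 min.
Single-satellite node shift = (7296.7/86164) × 360° = 30.49°.
With 5 satellites evenly phased, successive equator crossings are 30.49/5 = 6.097° apart.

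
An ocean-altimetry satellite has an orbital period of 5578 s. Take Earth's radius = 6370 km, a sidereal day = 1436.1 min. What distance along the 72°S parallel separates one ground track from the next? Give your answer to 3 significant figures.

Node shift per orbit = (5578.0/86166) × 360° = 23.30°.
Equatorial spacing = 23.30 × 111.2 km/° = 2591 km.
At 72° latitude, spacing = 2591 × cos(72°) = 801 km.

801 km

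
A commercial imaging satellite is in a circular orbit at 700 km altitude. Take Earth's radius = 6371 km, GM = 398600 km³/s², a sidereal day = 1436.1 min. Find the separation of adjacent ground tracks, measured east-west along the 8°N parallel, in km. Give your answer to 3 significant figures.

Semi-major axis a = 6371 + 700 = 7071 km. Period T = 2π√(a³/μ) = 2π√(7071³/398600) = 5917.4 s = 98.62 min.
Node shift per orbit = (5917.4/86166) × 360° = 24.72°.
Equatorial spacing = 24.72 × 111.2 km/° = 2749 km.
At 8° latitude, spacing = 2749 × cos(8°) = 2722 km.

2720 km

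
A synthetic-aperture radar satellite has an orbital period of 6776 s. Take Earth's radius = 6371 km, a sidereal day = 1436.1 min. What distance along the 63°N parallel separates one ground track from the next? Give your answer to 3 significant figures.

1430 km

Node shift per orbit = (6776.0/86166) × 360° = 28.31°.
Equatorial spacing = 28.31 × 111.2 km/° = 3148 km.
At 63° latitude, spacing = 3148 × cos(63°) = 1429 km.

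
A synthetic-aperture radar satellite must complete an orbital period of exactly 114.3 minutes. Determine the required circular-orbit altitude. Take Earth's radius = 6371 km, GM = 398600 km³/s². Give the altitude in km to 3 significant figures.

1430 km

T = 114.3 min = 6858.0 s.
From T = 2π√(a³/μ): a = (μ T²/4π²)^(1/3) = (398600 × 6858.0² / 4π²)^(1/3) = 7802 km.
Altitude h = a − R = 7802 − 6371 = 1431 km.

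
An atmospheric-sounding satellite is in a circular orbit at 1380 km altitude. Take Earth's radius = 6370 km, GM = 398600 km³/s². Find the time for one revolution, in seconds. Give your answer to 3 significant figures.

Semi-major axis a = 6370 + 1380 = 7750 km. Period T = 2π√(a³/μ) = 2π√(7750³/398600) = 6789.9 s = 113.17 min.

6790 seconds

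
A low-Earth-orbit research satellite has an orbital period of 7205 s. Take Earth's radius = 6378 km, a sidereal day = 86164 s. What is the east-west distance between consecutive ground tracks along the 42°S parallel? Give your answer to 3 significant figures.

Node shift per orbit = (7205.0/86164) × 360° = 30.10°.
Equatorial spacing = 30.10 × 111.3 km/° = 3351 km.
At 42° latitude, spacing = 3351 × cos(42°) = 2490 km.

2490 km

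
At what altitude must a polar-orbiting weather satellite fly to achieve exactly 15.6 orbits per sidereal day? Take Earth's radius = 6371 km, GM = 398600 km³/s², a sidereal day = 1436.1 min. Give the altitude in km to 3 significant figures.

383 km

Required period T = 86166 / 15.6 = 5523.5 s.
From T = 2π√(a³/μ): a = (μ T²/4π²)^(1/3) = (398600 × 5523.5² / 4π²)^(1/3) = 6754 km.
Altitude h = a − R = 6754 − 6371 = 383 km.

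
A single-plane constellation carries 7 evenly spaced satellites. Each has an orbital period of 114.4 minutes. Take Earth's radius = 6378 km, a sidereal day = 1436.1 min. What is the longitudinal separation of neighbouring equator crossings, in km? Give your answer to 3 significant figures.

T = 114.4 min = 6864.0 s.
Single-satellite node shift = (6864.0/86166) × 360° = 28.68°.
With 7 satellites evenly phased, successive equator crossings are 28.68/7 = 4.097° apart.
That is 4.097 × 111.3 = 456 km at the equator.

456 km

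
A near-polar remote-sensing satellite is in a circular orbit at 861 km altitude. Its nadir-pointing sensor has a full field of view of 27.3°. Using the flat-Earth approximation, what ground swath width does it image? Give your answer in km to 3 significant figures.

Half-angle = 27.3°/2 = 13.65°.
Swath width ≈ 2h·tan(θ/2) = 2 × 861 × tan(13.65°) = 418.2 km.

418 km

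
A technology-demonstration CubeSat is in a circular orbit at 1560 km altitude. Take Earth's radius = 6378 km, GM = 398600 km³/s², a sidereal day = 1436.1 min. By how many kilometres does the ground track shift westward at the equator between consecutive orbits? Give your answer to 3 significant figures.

3270 km

Semi-major axis a = 6378 + 1560 = 7938 km. Period T = 2π√(a³/μ) = 2π√(7938³/398600) = 7038.5 s = 117.31 min.
During one orbit Earth rotates (7038.5 / 86166) × 360° = 29.41°.
At the equator that is 29.41° × (2π·6378/360) km/° = 29.41 × 111.3 = 3273 km.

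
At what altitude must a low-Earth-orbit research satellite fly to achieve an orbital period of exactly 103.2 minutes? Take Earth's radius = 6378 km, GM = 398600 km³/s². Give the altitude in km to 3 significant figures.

T = 103.2 min = 6192.0 s.
From T = 2π√(a³/μ): a = (μ T²/4π²)^(1/3) = (398600 × 6192.0² / 4π²)^(1/3) = 7288 km.
Altitude h = a − R = 7288 − 6378 = 910 km.

910 km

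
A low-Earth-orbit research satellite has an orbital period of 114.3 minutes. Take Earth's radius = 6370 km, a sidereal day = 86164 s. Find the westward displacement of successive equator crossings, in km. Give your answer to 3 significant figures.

T = 114.3 min = 6858.0 s.
During one orbit Earth rotates (6858.0 / 86164) × 360° = 28.65°.
At the equator that is 28.65° × (2π·6370/360) km/° = 28.65 × 111.2 = 3186 km.

3190 km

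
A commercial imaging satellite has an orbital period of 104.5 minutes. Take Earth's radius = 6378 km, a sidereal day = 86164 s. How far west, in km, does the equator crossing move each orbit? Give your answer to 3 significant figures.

T = 104.5 min = 6270.0 s.
During one orbit Earth rotates (6270.0 / 86164) × 360° = 26.20°.
At the equator that is 26.20° × (2π·6378/360) km/° = 26.20 × 111.3 = 2916 km.

2920 km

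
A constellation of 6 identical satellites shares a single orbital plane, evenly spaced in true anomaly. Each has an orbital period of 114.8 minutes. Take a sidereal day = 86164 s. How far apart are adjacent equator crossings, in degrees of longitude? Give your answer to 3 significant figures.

T = 114.8 min = 6888.0 s.
Single-satellite node shift = (6888.0/86164) × 360° = 28.78°.
With 6 satellites evenly phased, successive equator crossings are 28.78/6 = 4.796° apart.

4.80°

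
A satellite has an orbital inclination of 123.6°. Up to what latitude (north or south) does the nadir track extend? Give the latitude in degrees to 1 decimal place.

Retrograde orbit: the ground track reaches ±(180° − i) = ±(180 − 123.6) = ±56.4°.

56.4°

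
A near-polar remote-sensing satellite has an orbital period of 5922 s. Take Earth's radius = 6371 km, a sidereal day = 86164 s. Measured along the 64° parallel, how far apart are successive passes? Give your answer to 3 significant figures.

1210 km

Node shift per orbit = (5922.0/86164) × 360° = 24.74°.
Equatorial spacing = 24.74 × 111.2 km/° = 2751 km.
At 64° latitude, spacing = 2751 × cos(64°) = 1206 km.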